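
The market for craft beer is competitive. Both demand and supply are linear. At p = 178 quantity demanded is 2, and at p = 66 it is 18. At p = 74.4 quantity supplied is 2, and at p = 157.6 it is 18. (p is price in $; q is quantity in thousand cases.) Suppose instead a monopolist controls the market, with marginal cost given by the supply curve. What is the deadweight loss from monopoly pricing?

$89.25 thousand

Demand slope = (66 − 178)/(18 − 2) = −7, so p = 192 − 7q.
Supply slope = (157.6 − 74.4)/(18 − 2) = 5.2, so p = 64 + 5.2q.
Competitive equilibrium: 192 − 7q = 64 + 5.2q → q* = 10.4918, p* = 118.5574.
Marginal revenue: MR = 192 − 14q. Set MR = MC: 192 − 14q = 64 + 5.2q → q_m = 6.6667.
Price p_m = 192 − 7·6.6667 = 145.3331; MC(q_m) = 64 + 5.2·6.6667 = 98.6668.
Competitive q* = 10.4918, so Δq = 3.8251; wedge = 145.3331 − 98.6668 = 46.6663.
Deadweight loss = ½ × 3.8251 × 46.6663 = $89.25 thousand.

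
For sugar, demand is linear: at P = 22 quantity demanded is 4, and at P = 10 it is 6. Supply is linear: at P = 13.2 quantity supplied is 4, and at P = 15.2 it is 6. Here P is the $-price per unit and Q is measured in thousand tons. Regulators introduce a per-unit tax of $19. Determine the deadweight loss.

$25.79 thousand

Demand slope = (10 − 22)/(6 − 4) = −6, so P = 46 − 6Q.
Supply slope = (15.2 − 13.2)/(6 − 4) = 1, so P = 9.2 + Q.
Competitive equilibrium: 46 − 6Q = 9.2 + Q → Q* = 5.25714, P* = 14.45714.
With the tax, the buyer price exceeds the seller price by 19: (46 − 6Q) − (9.2 + Q) = 19 → Q' = 2.54286.
ΔQ = 5.25714 − 2.54286 = 2.71428; the wedge equals the tax, 19.
The triangle = ½ × 2.71428 × 19 = $25.79 thousand.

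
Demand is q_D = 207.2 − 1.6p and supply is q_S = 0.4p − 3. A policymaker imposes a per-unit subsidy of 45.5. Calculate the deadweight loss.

In inverse form: demand p = 129.5 − 0.625q, supply p = 7.5 + 2.5q.
Competitive equilibrium: 129.5 − 0.625q = 7.5 + 2.5q → q* = 39.04, p* = 105.1.
The subsidy lowers effective supply by 45.5: p = 2.5q − 38.
New quantity: 129.5 − 0.625q = 2.5q − 38 → q' = 53.6.
Overproduction Δq = 53.6 − 39.04 = 14.56; wedge = subsidy = 45.5.
Deadweight loss = ½ × 14.56 × 45.5 = 331.24.

331.24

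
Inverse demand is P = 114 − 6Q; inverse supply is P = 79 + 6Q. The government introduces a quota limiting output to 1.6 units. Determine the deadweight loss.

Competitive equilibrium: 114 − 6Q = 79 + 6Q → Q* = 2.9167, P* = 96.5.
At Q = 1.6: demand price = 114 − 6·1.6 = 104.4; supply price = 79 + 6·1.6 = 88.6.
ΔQ = 2.9167 − 1.6 = 1.3167; wedge = 104.4 − 88.6 = 15.8.
Welfare loss = ½ × 1.3167 × 15.8 = 10.40.

10.40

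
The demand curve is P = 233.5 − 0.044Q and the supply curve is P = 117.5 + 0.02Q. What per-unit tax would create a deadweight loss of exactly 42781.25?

Competitive equilibrium: 233.5 − 0.044Q = 117.5 + 0.02Q → Q* = 1812.5, P* = 153.75.
A tax t gives ΔQ = t/0.064 and wedge t, so DWL = t²/0.128.
t²/0.128 = 42781.25 → t² = 5476 → t = 74.

74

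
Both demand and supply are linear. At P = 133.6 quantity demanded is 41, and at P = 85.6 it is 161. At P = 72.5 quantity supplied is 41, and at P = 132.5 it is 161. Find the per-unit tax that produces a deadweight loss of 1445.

Demand slope = (85.6 − 133.6)/(161 − 41) = −0.4, so P = 150 − 0.4Q.
Supply slope = (132.5 − 72.5)/(161 − 41) = 0.5, so P = 52 + 0.5Q.
Competitive equilibrium: 150 − 0.4Q = 52 + 0.5Q → Q* = 108.8889, P* = 106.4444.
A tax t gives ΔQ = t/0.9 and wedge t, so DWL = t²/1.8.
t²/1.8 = 1445 → t² = 2601 → t = 51.

51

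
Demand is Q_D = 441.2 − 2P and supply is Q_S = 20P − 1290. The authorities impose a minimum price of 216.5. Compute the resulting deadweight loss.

In inverse form: demand P = 220.6 − 0.5Q, supply P = 64.5 + 0.05Q.
Competitive equilibrium: 220.6 − 0.5Q = 64.5 + 0.05Q → Q* = 283.8182, P* = 78.6909.
At the floor P = 216.5, quantity demanded = (220.6 − 216.5)/0.5 = 8.2.
Sellers' marginal cost at Q' = 8.2: 64.5 + 0.05·8.2 = 64.91.
ΔQ = 283.8182 − 8.2 = 275.6182; wedge = 216.5 − 64.91 = 151.59.
DWL = ½ × 275.6182 × 151.59 = 20890.48.

20890.48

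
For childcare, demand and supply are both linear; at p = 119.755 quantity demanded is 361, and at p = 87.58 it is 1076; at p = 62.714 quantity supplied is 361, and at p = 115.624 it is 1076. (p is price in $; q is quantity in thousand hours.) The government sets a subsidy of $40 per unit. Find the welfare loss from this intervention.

$6722.69 thousand

Demand slope = (87.58 − 119.755)/(1076 − 361) = −0.045, so p = 136 − 0.045q.
Supply slope = (115.624 − 62.714)/(1076 − 361) = 0.074, so p = 36 + 0.074q.
Competitive equilibrium: 136 − 0.045q = 36 + 0.074q → q* = 840.3361, p* = 98.1849.
The subsidy lowers effective supply by 40: p = 0.074q − 4.
New quantity: 136 − 0.045q = 0.074q − 4 → q' = 1176.4706.
Overproduction Δq = 1176.4706 − 840.3361 = 336.1345; wedge = subsidy = 40.
Welfare loss = ½ × 336.1345 × 40 = $6722.69 thousand.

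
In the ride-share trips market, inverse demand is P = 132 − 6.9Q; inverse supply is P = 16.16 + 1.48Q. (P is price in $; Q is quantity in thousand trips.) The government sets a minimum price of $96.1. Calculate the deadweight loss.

$311.37 thousand

Competitive equilibrium: 132 − 6.9Q = 16.16 + 1.48Q → Q* = 13.8234, P* = 36.6186.
At the floor P = 96.1, quantity demanded = (132 − 96.1)/6.9 = 5.2029.
Sellers' marginal cost at Q' = 5.2029: 16.16 + 1.48·5.2029 = 23.8603.
ΔQ = 13.8234 − 5.2029 = 8.6205; wedge = 96.1 − 23.8603 = 72.2397.
The triangle = ½ × 8.6205 × 72.2397 = $311.37 thousand.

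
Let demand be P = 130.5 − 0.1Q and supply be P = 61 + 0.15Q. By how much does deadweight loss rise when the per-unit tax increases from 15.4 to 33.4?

Competitive equilibrium: 130.5 − 0.1Q = 61 + 0.15Q → Q* = 278, P* = 102.7.
For a per-unit tax t: ΔQ = t/0.25, so DWL = ½·t·(t/0.25) = t²/0.5.
At t = 15.4: DWL = 474.32. At t = 33.4: DWL = 2231.12.
Increase = 2231.12 − 474.32 = 1756.80.

1756.80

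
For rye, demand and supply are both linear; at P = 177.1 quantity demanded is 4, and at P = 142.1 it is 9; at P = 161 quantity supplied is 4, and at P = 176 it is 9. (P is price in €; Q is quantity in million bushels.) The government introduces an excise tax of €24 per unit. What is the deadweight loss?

Demand slope = (142.1 − 177.1)/(9 − 4) = −7, so P = 205.1 − 7Q.
Supply slope = (176 − 161)/(9 − 4) = 3, so P = 149 + 3Q.
Competitive equilibrium: 205.1 − 7Q = 149 + 3Q → Q* = 5.61, P* = 165.83.
With the tax, the buyer price exceeds the seller price by 24: (205.1 − 7Q) − (149 + 3Q) = 24 → Q' = 3.21.
ΔQ = 5.61 − 3.21 = 2.4; the wedge equals the tax, 24.
The triangle = ½ × 2.4 × 24 = €28.80 million.

€28.80 million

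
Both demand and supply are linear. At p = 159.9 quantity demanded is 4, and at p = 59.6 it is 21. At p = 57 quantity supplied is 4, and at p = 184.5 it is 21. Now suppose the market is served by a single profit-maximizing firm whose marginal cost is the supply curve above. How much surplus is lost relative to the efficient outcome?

Demand slope = (59.6 − 159.9)/(21 − 4) = −5.9, so p = 183.5 − 5.9q.
Supply slope = (184.5 − 57)/(21 − 4) = 7.5, so p = 27 + 7.5q.
Competitive equilibrium: 183.5 − 5.9q = 27 + 7.5q → q* = 11.6791, p* = 114.59328.
Marginal revenue: MR = 183.5 − 11.8q. Set MR = MC: 183.5 − 11.8q = 27 + 7.5q → q_m = 8.10881.
Price p_m = 183.5 − 5.9·8.10881 = 135.65802; MC(q_m) = 27 + 7.5·8.10881 = 87.81608.
Competitive q* = 11.6791, so Δq = 3.57029; wedge = 135.65802 − 87.81608 = 47.84194.
The triangle = ½ × 3.57029 × 47.84194 = 85.40.

85.40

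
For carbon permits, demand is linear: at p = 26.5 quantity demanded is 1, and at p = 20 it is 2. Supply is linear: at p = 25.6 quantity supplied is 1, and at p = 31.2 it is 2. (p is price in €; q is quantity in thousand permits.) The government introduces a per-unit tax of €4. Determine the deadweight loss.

€0.66 thousand

Demand slope = (20 − 26.5)/(2 − 1) = −6.5, so p = 33 − 6.5q.
Supply slope = (31.2 − 25.6)/(2 − 1) = 5.6, so p = 20 + 5.6q.
Competitive equilibrium: 33 − 6.5q = 20 + 5.6q → q* = 1.0744, p* = 26.0165.
With the tax, the buyer price exceeds the seller price by 4: (33 − 6.5q) − (20 + 5.6q) = 4 → q' = 0.7438.
Δq = 1.0744 − 0.7438 = 0.3306; the wedge equals the tax, 4.
DWL = ½ × 0.3306 × 4 = €0.66 thousand.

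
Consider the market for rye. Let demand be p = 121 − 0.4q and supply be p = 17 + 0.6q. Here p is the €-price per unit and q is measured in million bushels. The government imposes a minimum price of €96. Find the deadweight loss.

Competitive equilibrium: 121 − 0.4q = 17 + 0.6q → q* = 104, p* = 79.4.
At the floor p = 96, quantity demanded = (121 − 96)/0.4 = 62.5.
Sellers' marginal cost at q' = 62.5: 17 + 0.6·62.5 = 54.5.
Δq = 104 − 62.5 = 41.5; wedge = 96 − 54.5 = 41.5.
Welfare loss = ½ × 41.5 × 41.5 = €861.125 million.

€861.125 million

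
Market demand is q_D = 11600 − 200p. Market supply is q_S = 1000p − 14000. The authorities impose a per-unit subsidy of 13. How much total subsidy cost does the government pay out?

123500

In inverse form: demand p = 58 − 0.005q, supply p = 14 + 0.001q.
Competitive equilibrium: 58 − 0.005q = 14 + 0.001q → q* = 7333.3333, p* = 21.3333.
The subsidy lowers effective supply by 13: p = 1 + 0.001q.
New quantity: 58 − 0.005q = 1 + 0.001q → q' = 9500.
Total subsidy cost = 13 × 9500 = 123500.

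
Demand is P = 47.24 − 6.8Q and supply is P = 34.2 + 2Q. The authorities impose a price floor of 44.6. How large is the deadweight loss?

Competitive equilibrium: 47.24 − 6.8Q = 34.2 + 2Q → Q* = 1.4818, P* = 37.1636.
At the floor P = 44.6, quantity demanded = (47.24 − 44.6)/6.8 = 0.3882.
Sellers' marginal cost at Q' = 0.3882: 34.2 + 2·0.3882 = 34.9764.
ΔQ = 1.4818 − 0.3882 = 1.0936; wedge = 44.6 − 34.9764 = 9.6236.
Welfare loss = ½ × 1.0936 × 9.6236 = 5.26.

5.26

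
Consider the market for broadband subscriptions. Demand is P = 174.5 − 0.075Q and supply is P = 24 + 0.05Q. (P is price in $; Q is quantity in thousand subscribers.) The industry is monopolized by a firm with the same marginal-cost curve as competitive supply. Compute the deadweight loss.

$12740.77 thousand

Competitive equilibrium: 174.5 − 0.075Q = 24 + 0.05Q → Q* = 1204, P* = 84.2.
Marginal revenue: MR = 174.5 − 0.15Q. Set MR = MC: 174.5 − 0.15Q = 24 + 0.05Q → Q_m = 752.5.
Price P_m = 174.5 − 0.075·752.5 = 118.0625; MC(Q_m) = 24 + 0.05·752.5 = 61.625.
Competitive Q* = 1204, so ΔQ = 451.5; wedge = 118.0625 − 61.625 = 56.4375.
Welfare loss = ½ × 451.5 × 56.4375 = $12740.77 thousand.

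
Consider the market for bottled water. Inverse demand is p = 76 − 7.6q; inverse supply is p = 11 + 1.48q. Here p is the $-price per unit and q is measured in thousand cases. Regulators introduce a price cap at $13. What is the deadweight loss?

$153.11 thousand

Competitive equilibrium: 76 − 7.6q = 11 + 1.48q → q* = 7.1586, p* = 21.5947.
At the ceiling p = 13, quantity supplied = (13 − 11)/1.48 = 1.3514.
Willingness to pay at q' = 1.3514: 76 − 7.6·1.3514 = 65.7294.
Δq = 7.1586 − 1.3514 = 5.8072; wedge = 65.7294 − 13 = 52.7294.
The triangle = ½ × 5.8072 × 52.7294 = $153.11 thousand.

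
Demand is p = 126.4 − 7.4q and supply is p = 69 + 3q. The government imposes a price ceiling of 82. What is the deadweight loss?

Competitive equilibrium: 126.4 − 7.4q = 69 + 3q → q* = 5.5192, p* = 85.5577.
At the ceiling p = 82, quantity supplied = (82 − 69)/3 = 4.3333.
Willingness to pay at q' = 4.3333: 126.4 − 7.4·4.3333 = 94.3336.
Δq = 5.5192 − 4.3333 = 1.1859; wedge = 94.3336 − 82 = 12.3336.
The triangle = ½ × 1.1859 × 12.3336 = 7.31.

7.31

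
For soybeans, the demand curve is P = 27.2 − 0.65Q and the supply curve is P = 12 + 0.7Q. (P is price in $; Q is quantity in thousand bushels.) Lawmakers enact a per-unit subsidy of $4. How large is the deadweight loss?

Competitive equilibrium: 27.2 − 0.65Q = 12 + 0.7Q → Q* = 11.2593, P* = 19.8815.
The subsidy lowers effective supply by 4: P = 8 + 0.7Q.
New quantity: 27.2 − 0.65Q = 8 + 0.7Q → Q' = 14.2222.
Overproduction ΔQ = 14.2222 − 11.2593 = 2.9629; wedge = subsidy = 4.
The triangle = ½ × 2.9629 × 4 = $5.93 thousand.

$5.93 thousand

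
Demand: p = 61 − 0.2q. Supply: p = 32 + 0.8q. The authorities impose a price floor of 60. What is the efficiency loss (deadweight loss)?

Competitive equilibrium: 61 − 0.2q = 32 + 0.8q → q* = 29, p* = 55.2.
At the floor p = 60, quantity demanded = (61 − 60)/0.2 = 5.
Sellers' marginal cost at q' = 5: 32 + 0.8·5 = 36.
Δq = 29 − 5 = 24; wedge = 60 − 36 = 24.
The triangle = ½ × 24 × 24 = 288.

288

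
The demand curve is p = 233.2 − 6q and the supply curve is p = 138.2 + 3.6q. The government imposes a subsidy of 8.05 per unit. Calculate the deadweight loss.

Competitive equilibrium: 233.2 − 6q = 138.2 + 3.6q → q* = 9.8958, p* = 173.825.
The subsidy lowers effective supply by 8.05: p = 130.15 + 3.6q.
New quantity: 233.2 − 6q = 130.15 + 3.6q → q' = 10.7344.
Overproduction Δq = 10.7344 − 9.8958 = 0.8386; wedge = subsidy = 8.05.
The triangle = ½ × 0.8386 × 8.05 = 3.38.

3.38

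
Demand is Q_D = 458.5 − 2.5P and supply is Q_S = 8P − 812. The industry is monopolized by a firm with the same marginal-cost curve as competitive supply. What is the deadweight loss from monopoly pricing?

In inverse form: demand P = 183.4 − 0.4Q, supply P = 101.5 + 0.125Q.
Competitive equilibrium: 183.4 − 0.4Q = 101.5 + 0.125Q → Q* = 156, P* = 121.
Marginal revenue: MR = 183.4 − 0.8Q. Set MR = MC: 183.4 − 0.8Q = 101.5 + 0.125Q → Q_m = 88.5405.
Price P_m = 183.4 − 0.4·88.5405 = 147.9838; MC(Q_m) = 101.5 + 0.125·88.5405 = 112.5676.
Competitive Q* = 156, so ΔQ = 67.4595; wedge = 147.9838 − 112.5676 = 35.4162.
Deadweight loss = ½ × 67.4595 × 35.4162 = 1194.58.

1194.58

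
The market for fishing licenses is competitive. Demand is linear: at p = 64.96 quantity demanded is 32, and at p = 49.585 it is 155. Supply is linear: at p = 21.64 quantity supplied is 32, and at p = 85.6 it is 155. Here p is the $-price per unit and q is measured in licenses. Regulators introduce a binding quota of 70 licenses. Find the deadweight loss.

$274.28

Demand slope = (49.585 − 64.96)/(155 − 32) = −0.125, so p = 68.96 − 0.125q.
Supply slope = (85.6 − 21.64)/(155 − 32) = 0.52, so p = 5 + 0.52q.
Competitive equilibrium: 68.96 − 0.125q = 5 + 0.52q → q* = 99.1628, p* = 56.5647.
At q = 70: demand price = 68.96 − 0.125·70 = 60.21; supply price = 5 + 0.52·70 = 41.4.
Δq = 99.1628 − 70 = 29.1628; wedge = 60.21 − 41.4 = 18.81.
Deadweight loss = ½ × 29.1628 × 18.81 = $274.28.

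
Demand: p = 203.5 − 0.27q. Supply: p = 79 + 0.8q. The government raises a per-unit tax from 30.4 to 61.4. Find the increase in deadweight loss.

Competitive equilibrium: 203.5 − 0.27q = 79 + 0.8q → q* = 116.3551, p* = 172.0841.
For a per-unit tax t: Δq = t/1.07, so DWL = ½·t·(t/1.07) = t²/2.14.
At t = 30.4: DWL = 431.85. At t = 61.4: DWL = 1761.664.
Increase = 1761.664 − 431.85 = 1329.81.

1329.81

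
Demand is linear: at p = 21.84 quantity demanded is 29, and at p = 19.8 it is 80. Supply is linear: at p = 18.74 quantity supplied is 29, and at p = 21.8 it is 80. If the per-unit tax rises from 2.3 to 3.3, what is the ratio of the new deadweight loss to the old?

Demand slope = (19.8 − 21.84)/(80 − 29) = −0.04, so p = 23 − 0.04q.
Supply slope = (21.8 − 18.74)/(80 − 29) = 0.06, so p = 17 + 0.06q.
Competitive equilibrium: 23 − 0.04q = 17 + 0.06q → q* = 60, p* = 20.6.
For a per-unit tax t: Δq = t/0.1, so DWL = ½·t·(t/0.1) = t²/0.2.
At t = 2.3: DWL = 26.45. At t = 3.3: DWL = 54.45.
Ratio = (3.3/2.3)² = 2.059.

2.059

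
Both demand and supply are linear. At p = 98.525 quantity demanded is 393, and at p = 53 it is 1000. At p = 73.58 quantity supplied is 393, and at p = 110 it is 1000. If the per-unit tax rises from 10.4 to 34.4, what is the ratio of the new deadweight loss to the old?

Demand slope = (53 − 98.525)/(1000 − 393) = −0.075, so p = 128 − 0.075q.
Supply slope = (110 − 73.58)/(1000 − 393) = 0.06, so p = 50 + 0.06q.
Competitive equilibrium: 128 − 0.075q = 50 + 0.06q → q* = 577.7778, p* = 84.6667.
For a per-unit tax t: Δq = t/0.135, so DWL = ½·t·(t/0.135) = t²/0.27.
At t = 10.4: DWL = 400.593. At t = 34.4: DWL = 4382.815.
Ratio = (34.4/10.4)² = 10.941.

10.941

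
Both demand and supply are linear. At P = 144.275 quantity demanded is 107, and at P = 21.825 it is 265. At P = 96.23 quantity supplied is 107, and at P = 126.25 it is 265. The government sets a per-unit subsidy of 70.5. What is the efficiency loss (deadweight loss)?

2575.26

Demand slope = (21.825 − 144.275)/(265 − 107) = −0.775, so P = 227.2 − 0.775Q.
Supply slope = (126.25 − 96.23)/(265 − 107) = 0.19, so P = 75.9 + 0.19Q.
Competitive equilibrium: 227.2 − 0.775Q = 75.9 + 0.19Q → Q* = 156.7876, P* = 105.6896.
The subsidy lowers effective supply by 70.5: P = 5.4 + 0.19Q.
New quantity: 227.2 − 0.775Q = 5.4 + 0.19Q → Q' = 229.8446.
Overproduction ΔQ = 229.8446 − 156.7876 = 73.057; wedge = subsidy = 70.5.
DWL = ½ × 73.057 × 70.5 = 2575.26.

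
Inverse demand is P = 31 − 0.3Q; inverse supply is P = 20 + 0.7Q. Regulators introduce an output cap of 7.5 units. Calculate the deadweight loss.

Competitive equilibrium: 31 − 0.3Q = 20 + 0.7Q → Q* = 11, P* = 27.7.
At Q = 7.5: demand price = 31 − 0.3·7.5 = 28.75; supply price = 20 + 0.7·7.5 = 25.25.
ΔQ = 11 − 7.5 = 3.5; wedge = 28.75 − 25.25 = 3.5.
The triangle = ½ × 3.5 × 3.5 = 6.125.

6.125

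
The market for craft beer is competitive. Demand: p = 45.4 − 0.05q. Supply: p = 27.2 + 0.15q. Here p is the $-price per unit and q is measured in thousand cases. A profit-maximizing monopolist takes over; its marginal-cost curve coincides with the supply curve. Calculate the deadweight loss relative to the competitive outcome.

Competitive equilibrium: 45.4 − 0.05q = 27.2 + 0.15q → q* = 91, p* = 40.85.
Marginal revenue: MR = 45.4 − 0.1q. Set MR = MC: 45.4 − 0.1q = 27.2 + 0.15q → q_m = 72.8.
Price p_m = 45.4 − 0.05·72.8 = 41.76; MC(q_m) = 27.2 + 0.15·72.8 = 38.12.
Competitive q* = 91, so Δq = 18.2; wedge = 41.76 − 38.12 = 3.64.
The triangle = ½ × 18.2 × 3.64 = $33.124 thousand.

$33.124 thousand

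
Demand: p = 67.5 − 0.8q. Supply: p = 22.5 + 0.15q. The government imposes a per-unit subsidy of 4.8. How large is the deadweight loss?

Competitive equilibrium: 67.5 − 0.8q = 22.5 + 0.15q → q* = 47.3684, p* = 29.6053.
The subsidy lowers effective supply by 4.8: p = 17.7 + 0.15q.
New quantity: 67.5 − 0.8q = 17.7 + 0.15q → q' = 52.4211.
Overproduction Δq = 52.4211 − 47.3684 = 5.0527; wedge = subsidy = 4.8.
Welfare loss = ½ × 5.0527 × 4.8 = 12.13.

12.13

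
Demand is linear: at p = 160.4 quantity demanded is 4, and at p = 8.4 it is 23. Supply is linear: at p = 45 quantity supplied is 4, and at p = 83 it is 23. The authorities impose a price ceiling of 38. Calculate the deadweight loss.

Demand slope = (8.4 − 160.4)/(23 − 4) = −8, so p = 192.4 − 8q.
Supply slope = (83 − 45)/(23 − 4) = 2, so p = 37 + 2q.
Competitive equilibrium: 192.4 − 8q = 37 + 2q → q* = 15.54, p* = 68.08.
At the ceiling p = 38, quantity supplied = (38 − 37)/2 = 0.5.
Willingness to pay at q' = 0.5: 192.4 − 8·0.5 = 188.4.
Δq = 15.54 − 0.5 = 15.04; wedge = 188.4 − 38 = 150.4.
Welfare loss = ½ × 15.04 × 150.4 = 1131.008.

1131.008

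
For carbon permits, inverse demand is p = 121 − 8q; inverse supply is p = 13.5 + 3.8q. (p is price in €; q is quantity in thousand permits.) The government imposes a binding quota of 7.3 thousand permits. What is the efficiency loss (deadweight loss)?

€19.33 thousand

Competitive equilibrium: 121 − 8q = 13.5 + 3.8q → q* = 9.1102, p* = 48.1186.
At q = 7.3: demand price = 121 − 8·7.3 = 62.6; supply price = 13.5 + 3.8·7.3 = 41.24.
Δq = 9.1102 − 7.3 = 1.8102; wedge = 62.6 − 41.24 = 21.36.
The triangle = ½ × 1.8102 × 21.36 = €19.33 thousand.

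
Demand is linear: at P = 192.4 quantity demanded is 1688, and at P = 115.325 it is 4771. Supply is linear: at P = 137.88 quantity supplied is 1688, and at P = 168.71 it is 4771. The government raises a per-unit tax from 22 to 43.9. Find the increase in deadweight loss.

Demand slope = (115.325 − 192.4)/(4771 − 1688) = −0.025, so P = 234.6 − 0.025Q.
Supply slope = (168.71 − 137.88)/(4771 − 1688) = 0.01, so P = 121 + 0.01Q.
Competitive equilibrium: 234.6 − 0.025Q = 121 + 0.01Q → Q* = 3245.7143, P* = 153.4571.
For a per-unit tax t: ΔQ = t/0.035, so DWL = ½·t·(t/0.035) = t²/0.07.
At t = 22: DWL = 6914.286. At t = 43.9: DWL = 27531.571.
Increase = 27531.571 − 6914.286 = 20617.29.

20617.29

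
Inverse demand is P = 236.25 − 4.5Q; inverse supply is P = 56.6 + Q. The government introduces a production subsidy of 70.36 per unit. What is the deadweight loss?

450.05

Competitive equilibrium: 236.25 − 4.5Q = 56.6 + Q → Q* = 32.6636, P* = 89.2636.
The subsidy lowers effective supply by 70.36: P = Q − 13.76.
New quantity: 236.25 − 4.5Q = Q − 13.76 → Q' = 45.4564.
Overproduction ΔQ = 45.4564 − 32.6636 = 12.7928; wedge = subsidy = 70.36.
The triangle = ½ × 12.7928 × 70.36 = 450.05.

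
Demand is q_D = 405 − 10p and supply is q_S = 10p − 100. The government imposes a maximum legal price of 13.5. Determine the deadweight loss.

1380.625

In inverse form: demand p = 40.5 − 0.1q, supply p = 10 + 0.1q.
Competitive equilibrium: 40.5 − 0.1q = 10 + 0.1q → q* = 152.5, p* = 25.25.
At the ceiling p = 13.5, quantity supplied = (13.5 − 10)/0.1 = 35.
Willingness to pay at q' = 35: 40.5 − 0.1·35 = 37.
Δq = 152.5 − 35 = 117.5; wedge = 37 − 13.5 = 23.5.
Deadweight loss = ½ × 117.5 × 23.5 = 1380.625.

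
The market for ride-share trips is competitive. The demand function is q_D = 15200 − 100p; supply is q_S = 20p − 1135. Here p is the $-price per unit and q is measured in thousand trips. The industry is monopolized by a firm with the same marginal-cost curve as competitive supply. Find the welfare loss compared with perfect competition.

$1542.95 thousand

In inverse form: demand p = 152 − 0.01q, supply p = 56.75 + 0.05q.
Competitive equilibrium: 152 − 0.01q = 56.75 + 0.05q → q* = 1587.5, p* = 136.125.
Marginal revenue: MR = 152 − 0.02q. Set MR = MC: 152 − 0.02q = 56.75 + 0.05q → q_m = 1360.71429.
Price p_m = 152 − 0.01·1360.71429 = 138.39286; MC(q_m) = 56.75 + 0.05·1360.71429 = 124.78571.
Competitive q* = 1587.5, so Δq = 226.78571; wedge = 138.39286 − 124.78571 = 13.60715.
The triangle = ½ × 226.78571 × 13.60715 = $1542.95 thousand.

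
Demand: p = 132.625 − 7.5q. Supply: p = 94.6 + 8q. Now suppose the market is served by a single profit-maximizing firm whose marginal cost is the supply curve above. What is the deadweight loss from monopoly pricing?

Competitive equilibrium: 132.625 − 7.5q = 94.6 + 8q → q* = 2.4532, p* = 114.2258.
Marginal revenue: MR = 132.625 − 15q. Set MR = MC: 132.625 − 15q = 94.6 + 8q → q_m = 1.6533.
Price p_m = 132.625 − 7.5·1.6533 = 120.2253; MC(q_m) = 94.6 + 8·1.6533 = 107.8264.
Competitive q* = 2.4532, so Δq = 0.7999; wedge = 120.2253 − 107.8264 = 12.3989.
The triangle = ½ × 0.7999 × 12.3989 = 4.96.

4.96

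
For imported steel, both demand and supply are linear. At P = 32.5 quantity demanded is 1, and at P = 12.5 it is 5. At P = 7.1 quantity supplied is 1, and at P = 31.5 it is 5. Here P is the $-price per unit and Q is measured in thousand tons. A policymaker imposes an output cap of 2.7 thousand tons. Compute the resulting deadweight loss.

$1.92 thousand

Demand slope = (12.5 − 32.5)/(5 − 1) = −5, so P = 37.5 − 5Q.
Supply slope = (31.5 − 7.1)/(5 − 1) = 6.1, so P = 1 + 6.1Q.
Competitive equilibrium: 37.5 − 5Q = 1 + 6.1Q → Q* = 3.2883, P* = 21.0586.
At Q = 2.7: demand price = 37.5 − 5·2.7 = 24; supply price = 1 + 6.1·2.7 = 17.47.
ΔQ = 3.2883 − 2.7 = 0.5883; wedge = 24 − 17.47 = 6.53.
The triangle = ½ × 0.5883 × 6.53 = $1.92 thousand.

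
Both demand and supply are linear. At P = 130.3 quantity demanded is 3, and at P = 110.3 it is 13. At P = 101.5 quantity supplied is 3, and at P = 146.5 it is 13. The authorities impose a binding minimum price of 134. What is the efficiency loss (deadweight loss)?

Demand slope = (110.3 − 130.3)/(13 − 3) = −2, so P = 136.3 − 2Q.
Supply slope = (146.5 − 101.5)/(13 − 3) = 4.5, so P = 88 + 4.5Q.
Competitive equilibrium: 136.3 − 2Q = 88 + 4.5Q → Q* = 7.4308, P* = 121.4385.
At the floor P = 134, quantity demanded = (136.3 − 134)/2 = 1.15.
Sellers' marginal cost at Q' = 1.15: 88 + 4.5·1.15 = 93.175.
ΔQ = 7.4308 − 1.15 = 6.2808; wedge = 134 − 93.175 = 40.825.
DWL = ½ × 6.2808 × 40.825 = 128.21.

128.21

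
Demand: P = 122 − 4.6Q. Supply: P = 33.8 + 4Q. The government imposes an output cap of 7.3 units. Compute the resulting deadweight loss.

Competitive equilibrium: 122 − 4.6Q = 33.8 + 4Q → Q* = 10.2558, P* = 74.8233.
At Q = 7.3: demand price = 122 − 4.6·7.3 = 88.42; supply price = 33.8 + 4·7.3 = 63.
ΔQ = 10.2558 − 7.3 = 2.9558; wedge = 88.42 − 63 = 25.42.
DWL = ½ × 2.9558 × 25.42 = 37.57.

37.57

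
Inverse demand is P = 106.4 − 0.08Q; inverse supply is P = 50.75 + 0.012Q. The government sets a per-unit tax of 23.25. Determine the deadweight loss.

Competitive equilibrium: 106.4 − 0.08Q = 50.75 + 0.012Q → Q* = 604.8913, P* = 58.0087.
With the tax, the buyer price exceeds the seller price by 23.25: (106.4 − 0.08Q) − (50.75 + 0.012Q) = 23.25 → Q' = 352.1739.
ΔQ = 604.8913 − 352.1739 = 252.7174; the wedge equals the tax, 23.25.
The triangle = ½ × 252.7174 × 23.25 = 2937.84.

2937.84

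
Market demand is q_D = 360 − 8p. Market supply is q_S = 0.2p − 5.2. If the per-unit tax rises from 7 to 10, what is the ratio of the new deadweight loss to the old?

2.041

In inverse form: demand p = 45 − 0.125q, supply p = 26 + 5q.
Competitive equilibrium: 45 − 0.125q = 26 + 5q → q* = 3.7073, p* = 44.5366.
For a per-unit tax t: Δq = t/5.125, so DWL = ½·t·(t/5.125) = t²/10.25.
At t = 7: DWL = 4.780. At t = 10: DWL = 9.756.
Ratio = (10/7)² = 2.041.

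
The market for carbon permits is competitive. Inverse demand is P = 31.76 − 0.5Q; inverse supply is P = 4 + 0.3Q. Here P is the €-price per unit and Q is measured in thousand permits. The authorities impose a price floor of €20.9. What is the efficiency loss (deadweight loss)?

Competitive equilibrium: 31.76 − 0.5Q = 4 + 0.3Q → Q* = 34.7, P* = 14.41.
At the floor P = 20.9, quantity demanded = (31.76 − 20.9)/0.5 = 21.72.
Sellers' marginal cost at Q' = 21.72: 4 + 0.3·21.72 = 10.516.
ΔQ = 34.7 − 21.72 = 12.98; wedge = 20.9 − 10.516 = 10.384.
Welfare loss = ½ × 12.98 × 10.384 = €67.39 thousand.

€67.39 thousand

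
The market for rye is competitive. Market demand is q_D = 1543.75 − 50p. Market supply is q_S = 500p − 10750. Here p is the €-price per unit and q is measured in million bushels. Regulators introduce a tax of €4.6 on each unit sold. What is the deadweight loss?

In inverse form: demand p = 30.875 − 0.02q, supply p = 21.5 + 0.002q.
Competitive equilibrium: 30.875 − 0.02q = 21.5 + 0.002q → q* = 426.1364, p* = 22.3523.
With the tax, the buyer price exceeds the seller price by 4.6: (30.875 − 0.02q) − (21.5 + 0.002q) = 4.6 → q' = 217.0455.
Δq = 426.1364 − 217.0455 = 209.0909; the wedge equals the tax, 4.6.
Welfare loss = ½ × 209.0909 × 4.6 = €480.91 million.

€480.91 million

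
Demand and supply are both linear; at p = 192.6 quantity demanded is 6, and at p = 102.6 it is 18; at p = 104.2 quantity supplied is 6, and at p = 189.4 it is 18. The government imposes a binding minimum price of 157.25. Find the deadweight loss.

13.14

Demand slope = (102.6 − 192.6)/(18 − 6) = −7.5, so p = 237.6 − 7.5q.
Supply slope = (189.4 − 104.2)/(18 − 6) = 7.1, so p = 61.6 + 7.1q.
Competitive equilibrium: 237.6 − 7.5q = 61.6 + 7.1q → q* = 12.0548, p* = 147.189.
At the floor p = 157.25, quantity demanded = (237.6 − 157.25)/7.5 = 10.7133.
Sellers' marginal cost at q' = 10.7133: 61.6 + 7.1·10.7133 = 137.6644.
Δq = 12.0548 − 10.7133 = 1.3415; wedge = 157.25 − 137.6644 = 19.5856.
Deadweight loss = ½ × 1.3415 × 19.5856 = 13.14.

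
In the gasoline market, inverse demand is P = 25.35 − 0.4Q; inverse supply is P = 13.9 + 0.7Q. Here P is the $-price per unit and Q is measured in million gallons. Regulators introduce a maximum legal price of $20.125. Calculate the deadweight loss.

Competitive equilibrium: 25.35 − 0.4Q = 13.9 + 0.7Q → Q* = 10.4091, P* = 21.1864.
At the ceiling P = 20.125, quantity supplied = (20.125 − 13.9)/0.7 = 8.8929.
Willingness to pay at Q' = 8.8929: 25.35 − 0.4·8.8929 = 21.7928.
ΔQ = 10.4091 − 8.8929 = 1.5162; wedge = 21.7928 − 20.125 = 1.6678.
The triangle = ½ × 1.5162 × 1.6678 = $1.26 million.

$1.26 million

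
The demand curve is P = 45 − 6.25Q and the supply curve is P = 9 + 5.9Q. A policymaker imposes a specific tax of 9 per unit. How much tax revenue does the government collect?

Competitive equilibrium: 45 − 6.25Q = 9 + 5.9Q → Q* = 2.963, P* = 26.4815.
With the tax, the buyer price exceeds the seller price by 9: (45 − 6.25Q) − (9 + 5.9Q) = 9 → Q' = 2.2222.
Tax revenue = 9 × 2.2222 = 20.

20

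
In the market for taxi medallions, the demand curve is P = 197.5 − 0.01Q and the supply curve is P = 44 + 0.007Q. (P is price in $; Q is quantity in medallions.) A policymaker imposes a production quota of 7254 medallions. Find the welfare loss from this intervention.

Competitive equilibrium: 197.5 − 0.01Q = 44 + 0.007Q → Q* = 9029.4118, P* = 107.2059.
At Q = 7254: demand price = 197.5 − 0.01·7254 = 124.96; supply price = 44 + 0.007·7254 = 94.778.
ΔQ = 9029.4118 − 7254 = 1775.4118; wedge = 124.96 − 94.778 = 30.182.
The triangle = ½ × 1775.4118 × 30.182 = $26792.74.

$26792.74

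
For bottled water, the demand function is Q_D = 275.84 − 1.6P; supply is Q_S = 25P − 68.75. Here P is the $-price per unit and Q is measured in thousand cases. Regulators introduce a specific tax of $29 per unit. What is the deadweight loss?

In inverse form: demand P = 172.4 − 0.625Q, supply P = 2.75 + 0.04Q.
Competitive equilibrium: 172.4 − 0.625Q = 2.75 + 0.04Q → Q* = 255.1128, P* = 12.9545.
With the tax, the buyer price exceeds the seller price by 29: (172.4 − 0.625Q) − (2.75 + 0.04Q) = 29 → Q' = 211.5038.
ΔQ = 255.1128 − 211.5038 = 43.609; the wedge equals the tax, 29.
Welfare loss = ½ × 43.609 × 29 = $632.33 thousand.

$632.33 thousand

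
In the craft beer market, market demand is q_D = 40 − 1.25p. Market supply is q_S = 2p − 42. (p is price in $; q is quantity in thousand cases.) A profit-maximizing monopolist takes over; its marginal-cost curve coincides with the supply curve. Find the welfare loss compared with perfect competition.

$6.75 thousand

In inverse form: demand p = 32 − 0.8q, supply p = 21 + 0.5q.
Competitive equilibrium: 32 − 0.8q = 21 + 0.5q → q* = 8.4615, p* = 25.2308.
Marginal revenue: MR = 32 − 1.6q. Set MR = MC: 32 − 1.6q = 21 + 0.5q → q_m = 5.2381.
Price p_m = 32 − 0.8·5.2381 = 27.8095; MC(q_m) = 21 + 0.5·5.2381 = 23.6191.
Competitive q* = 8.4615, so Δq = 3.2234; wedge = 27.8095 − 23.6191 = 4.1904.
DWL = ½ × 3.2234 × 4.1904 = $6.75 thousand.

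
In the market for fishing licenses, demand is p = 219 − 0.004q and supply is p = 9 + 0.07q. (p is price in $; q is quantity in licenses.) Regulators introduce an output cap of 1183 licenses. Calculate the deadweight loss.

Competitive equilibrium: 219 − 0.004q = 9 + 0.07q → q* = 2837.83784, p* = 207.64865.
At q = 1183: demand price = 219 − 0.004·1183 = 214.268; supply price = 9 + 0.07·1183 = 91.81.
Δq = 2837.83784 − 1183 = 1654.83784; wedge = 214.268 − 91.81 = 122.458.
The triangle = ½ × 1654.83784 × 122.458 = $101324.07.

$101324.07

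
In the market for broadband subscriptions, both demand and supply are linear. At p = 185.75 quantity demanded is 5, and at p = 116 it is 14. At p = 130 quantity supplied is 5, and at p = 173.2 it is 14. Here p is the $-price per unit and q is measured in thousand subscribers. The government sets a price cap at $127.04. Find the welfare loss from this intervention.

$160.59 thousand

Demand slope = (116 − 185.75)/(14 − 5) = −7.75, so p = 224.5 − 7.75q.
Supply slope = (173.2 − 130)/(14 − 5) = 4.8, so p = 106 + 4.8q.
Competitive equilibrium: 224.5 − 7.75q = 106 + 4.8q → q* = 9.4422, p* = 151.3227.
At the ceiling p = 127.04, quantity supplied = (127.04 − 106)/4.8 = 4.3833.
Willingness to pay at q' = 4.3833: 224.5 − 7.75·4.3833 = 190.5294.
Δq = 9.4422 − 4.3833 = 5.0589; wedge = 190.5294 − 127.04 = 63.4894.
Deadweight loss = ½ × 5.0589 × 63.4894 = $160.59 thousand.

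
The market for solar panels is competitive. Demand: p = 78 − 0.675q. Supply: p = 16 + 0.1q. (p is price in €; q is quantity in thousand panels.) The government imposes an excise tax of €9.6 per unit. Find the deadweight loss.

€59.46 thousand

Competitive equilibrium: 78 − 0.675q = 16 + 0.1q → q* = 80, p* = 24.
With the tax, the buyer price exceeds the seller price by 9.6: (78 − 0.675q) − (16 + 0.1q) = 9.6 → q' = 67.6129.
Δq = 80 − 67.6129 = 12.3871; the wedge equals the tax, 9.6.
Welfare loss = ½ × 12.3871 × 9.6 = €59.46 thousand.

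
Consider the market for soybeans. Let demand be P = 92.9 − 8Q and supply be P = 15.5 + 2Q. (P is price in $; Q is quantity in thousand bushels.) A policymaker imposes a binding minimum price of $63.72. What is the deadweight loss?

Competitive equilibrium: 92.9 − 8Q = 15.5 + 2Q → Q* = 7.74, P* = 30.98.
At the floor P = 63.72, quantity demanded = (92.9 − 63.72)/8 = 3.6475.
Sellers' marginal cost at Q' = 3.6475: 15.5 + 2·3.6475 = 22.795.
ΔQ = 7.74 − 3.6475 = 4.0925; wedge = 63.72 − 22.795 = 40.925.
DWL = ½ × 4.0925 × 40.925 = $83.74 thousand.

$83.74 thousand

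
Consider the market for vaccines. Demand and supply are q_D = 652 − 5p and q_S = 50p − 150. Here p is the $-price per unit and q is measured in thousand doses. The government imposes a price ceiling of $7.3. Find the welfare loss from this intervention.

In inverse form: demand p = 130.4 − 0.2q, supply p = 3 + 0.02q.
Competitive equilibrium: 130.4 − 0.2q = 3 + 0.02q → q* = 579.0909, p* = 14.5818.
At the ceiling p = 7.3, quantity supplied = (7.3 − 3)/0.02 = 215.
Willingness to pay at q' = 215: 130.4 − 0.2·215 = 87.4.
Δq = 579.0909 − 215 = 364.0909; wedge = 87.4 − 7.3 = 80.1.
DWL = ½ × 364.0909 × 80.1 = $14581.84 thousand.

$14581.84 thousand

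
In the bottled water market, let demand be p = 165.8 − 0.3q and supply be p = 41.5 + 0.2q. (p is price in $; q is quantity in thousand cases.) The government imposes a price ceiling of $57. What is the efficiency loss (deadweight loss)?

$7318.80 thousand

Competitive equilibrium: 165.8 − 0.3q = 41.5 + 0.2q → q* = 248.6, p* = 91.22.
At the ceiling p = 57, quantity supplied = (57 − 41.5)/0.2 = 77.5.
Willingness to pay at q' = 77.5: 165.8 − 0.3·77.5 = 142.55.
Δq = 248.6 − 77.5 = 171.1; wedge = 142.55 − 57 = 85.55.
The triangle = ½ × 171.1 × 85.55 = $7318.80 thousand.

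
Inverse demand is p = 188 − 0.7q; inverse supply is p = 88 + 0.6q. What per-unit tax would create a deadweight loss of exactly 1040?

52

Competitive equilibrium: 188 − 0.7q = 88 + 0.6q → q* = 76.9231, p* = 134.1538.
A tax t gives Δq = t/1.3 and wedge t, so DWL = t²/2.6.
t²/2.6 = 1040 → t² = 2704 → t = 52.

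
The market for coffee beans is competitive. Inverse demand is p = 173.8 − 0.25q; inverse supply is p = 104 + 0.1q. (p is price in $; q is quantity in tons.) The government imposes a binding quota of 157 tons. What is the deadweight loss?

Competitive equilibrium: 173.8 − 0.25q = 104 + 0.1q → q* = 199.4286, p* = 123.9429.
At q = 157: demand price = 173.8 − 0.25·157 = 134.55; supply price = 104 + 0.1·157 = 119.7.
Δq = 199.4286 − 157 = 42.4286; wedge = 134.55 − 119.7 = 14.85.
Welfare loss = ½ × 42.4286 × 14.85 = $315.03.

$315.03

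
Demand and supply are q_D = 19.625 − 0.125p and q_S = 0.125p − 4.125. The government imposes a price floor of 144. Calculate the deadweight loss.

300.125

In inverse form: demand p = 157 − 8q, supply p = 33 + 8q.
Competitive equilibrium: 157 − 8q = 33 + 8q → q* = 7.75, p* = 95.
At the floor p = 144, quantity demanded = (157 − 144)/8 = 1.625.
Sellers' marginal cost at q' = 1.625: 33 + 8·1.625 = 46.
Δq = 7.75 − 1.625 = 6.125; wedge = 144 − 46 = 98.
Deadweight loss = ½ × 6.125 × 98 = 300.125.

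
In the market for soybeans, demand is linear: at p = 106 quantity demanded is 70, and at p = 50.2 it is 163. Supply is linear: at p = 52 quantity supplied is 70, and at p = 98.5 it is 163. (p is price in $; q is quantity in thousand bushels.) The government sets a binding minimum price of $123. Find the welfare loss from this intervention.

Demand slope = (50.2 − 106)/(163 − 70) = −0.6, so p = 148 − 0.6q.
Supply slope = (98.5 − 52)/(163 − 70) = 0.5, so p = 17 + 0.5q.
Competitive equilibrium: 148 − 0.6q = 17 + 0.5q → q* = 119.0909, p* = 76.5455.
At the floor p = 123, quantity demanded = (148 − 123)/0.6 = 41.6667.
Sellers' marginal cost at q' = 41.6667: 17 + 0.5·41.6667 = 37.8334.
Δq = 119.0909 − 41.6667 = 77.4242; wedge = 123 − 37.8334 = 85.1666.
DWL = ½ × 77.4242 × 85.1666 = $3296.98 thousand.

$3296.98 thousand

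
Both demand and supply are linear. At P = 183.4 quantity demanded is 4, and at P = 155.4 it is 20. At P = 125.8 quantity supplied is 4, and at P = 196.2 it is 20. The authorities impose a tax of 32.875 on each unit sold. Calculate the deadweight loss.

Demand slope = (155.4 − 183.4)/(20 − 4) = −1.75, so P = 190.4 − 1.75Q.
Supply slope = (196.2 − 125.8)/(20 − 4) = 4.4, so P = 108.2 + 4.4Q.
Competitive equilibrium: 190.4 − 1.75Q = 108.2 + 4.4Q → Q* = 13.3659, P* = 167.0098.
With the tax, the buyer price exceeds the seller price by 32.875: (190.4 − 1.75Q) − (108.2 + 4.4Q) = 32.875 → Q' = 8.0203.
ΔQ = 13.3659 − 8.0203 = 5.3456; the wedge equals the tax, 32.875.
Welfare loss = ½ × 5.3456 × 32.875 = 87.87.

87.87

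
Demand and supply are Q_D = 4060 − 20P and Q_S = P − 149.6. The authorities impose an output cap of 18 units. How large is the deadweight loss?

In inverse form: demand P = 203 − 0.05Q, supply P = 149.6 + Q.
Competitive equilibrium: 203 − 0.05Q = 149.6 + Q → Q* = 50.85714, P* = 200.45714.
At Q = 18: demand price = 203 − 0.05·18 = 202.1; supply price = 149.6 + 1·18 = 167.6.
ΔQ = 50.85714 − 18 = 32.85714; wedge = 202.1 − 167.6 = 34.5.
The triangle = ½ × 32.85714 × 34.5 = 566.79.

566.79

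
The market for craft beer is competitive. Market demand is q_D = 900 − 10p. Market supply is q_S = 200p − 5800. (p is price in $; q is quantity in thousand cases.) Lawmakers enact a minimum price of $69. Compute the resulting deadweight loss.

$7224.30 thousand

In inverse form: demand p = 90 − 0.1q, supply p = 29 + 0.005q.
Competitive equilibrium: 90 − 0.1q = 29 + 0.005q → q* = 580.9524, p* = 31.9048.
At the floor p = 69, quantity demanded = (90 − 69)/0.1 = 210.
Sellers' marginal cost at q' = 210: 29 + 0.005·210 = 30.05.
Δq = 580.9524 − 210 = 370.9524; wedge = 69 − 30.05 = 38.95.
The triangle = ½ × 370.9524 × 38.95 = $7224.30 thousand.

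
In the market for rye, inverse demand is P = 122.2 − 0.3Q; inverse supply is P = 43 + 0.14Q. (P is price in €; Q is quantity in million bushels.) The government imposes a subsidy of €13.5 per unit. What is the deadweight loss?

Competitive equilibrium: 122.2 − 0.3Q = 43 + 0.14Q → Q* = 180, P* = 68.2.
The subsidy lowers effective supply by 13.5: P = 29.5 + 0.14Q.
New quantity: 122.2 − 0.3Q = 29.5 + 0.14Q → Q' = 210.6818.
Overproduction ΔQ = 210.6818 − 180 = 30.6818; wedge = subsidy = 13.5.
DWL = ½ × 30.6818 × 13.5 = €207.10 million.

€207.10 million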